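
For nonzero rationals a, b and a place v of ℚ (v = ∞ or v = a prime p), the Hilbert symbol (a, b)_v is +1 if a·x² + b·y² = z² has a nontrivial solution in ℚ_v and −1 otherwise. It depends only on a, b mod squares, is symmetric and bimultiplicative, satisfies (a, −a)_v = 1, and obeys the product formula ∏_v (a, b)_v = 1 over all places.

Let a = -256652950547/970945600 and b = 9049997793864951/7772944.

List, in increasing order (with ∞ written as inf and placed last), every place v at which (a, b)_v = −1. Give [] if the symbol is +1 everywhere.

(a, b) ≡ (-203, 7511) mod (ℚ^×)²; places V = {2, 3, 5, 7, 11, 17, 19, 29, 31, 37, 41, ∞}.
(a,b)_29: α=1, u≡9; β=3, v≡10 (mod 29); (9|29)=+1, (10|29)=-1; sign (−1)^0·+1^3·-1^1 = -1.
(a,b)_∞: sgn(-203)=−, sgn(7511)=+, so +1.
(a,b)_11: α=0, u≡2; β=2, v≡5 (mod 11); (2|11)=-1, (5|11)=+1; sign (−1)^0·-1^2·+1^0 = +1.
(a,b)_31: α=4, u≡9; β=2, v≡25 (mod 31); (9|31)=+1, (25|31)=+1; sign (−1)^0·+1^2·+1^4 = +1.
(a,b)_5: α=-2, u≡2; β=0, v≡4 (mod 5); (2|5)=-1, (4|5)=+1; sign (−1)^0·-1^0·+1^-2 = +1.
(a,b)_37: α=2, u≡18; β=3, v≡5 (mod 37); (18|37)=-1, (5|37)=-1; sign (−1)^0·-1^3·-1^2 = -1.
(a,b)_7: α=1, u≡6; β=1, v≡2 (mod 7); (6|7)=-1, (2|7)=+1; sign (−1)^1·-1^1·+1^1 = +1.
(a,b)_2: α=-6, β=-4; u≡5, v≡7 (mod 8); ε(u)ε(v)=0·1, αω(v)=-6·0, βω(u)=-4·1; sum ≡ 0  ⇒  +1.
(a,b)_41: α=-2, u≡16; β=-2, v≡8 (mod 41); (16|41)=+1, (8|41)=+1; sign (−1)^0·+1^-2·+1^-2 = +1.
(a,b)_19: α=-2, u≡17; β=0, v≡7 (mod 19); (17|19)=+1, (7|19)=+1; sign (−1)^0·+1^0·+1^-2 = +1.
(a,b)_17: α=0, u≡15; β=-2, v≡14 (mod 17); (15|17)=+1, (14|17)=-1; sign (−1)^0·+1^-2·-1^0 = +1.
(a,b)_3: α=0, u≡1; β=2, v≡2 (mod 3); (1|3)=+1, (2|3)=-1; sign (−1)^0·+1^2·-1^0 = +1.
(-203, 7511 / ℚ) ramifies at {29, 37}: a division algebra.

[29, 37]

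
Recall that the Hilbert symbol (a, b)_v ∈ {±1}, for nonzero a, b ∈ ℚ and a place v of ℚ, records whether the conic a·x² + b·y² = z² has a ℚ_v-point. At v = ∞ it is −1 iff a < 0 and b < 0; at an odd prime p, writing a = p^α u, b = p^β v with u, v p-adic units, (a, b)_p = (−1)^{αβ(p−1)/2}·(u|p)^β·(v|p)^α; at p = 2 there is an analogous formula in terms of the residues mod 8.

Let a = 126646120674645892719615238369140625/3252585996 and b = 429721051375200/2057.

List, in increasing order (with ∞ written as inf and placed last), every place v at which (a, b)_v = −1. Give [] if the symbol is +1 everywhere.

[3, 29]

(a, b) ≡ (24531, 38454) mod (ℚ^×)²; places V = {2, 3, 5, 11, 13, 17, 19, 29, 31, 37, ∞}.
(a,b)_37: α=5, u≡16; β=2, v≡21 (mod 37); (16|37)=+1, (21|37)=+1; sign (−1)^0·+1^2·+1^5 = +1.
(a,b)_3: α=-3, u≡2; β=1, v≡2 (mod 3); (2|3)=-1, (2|3)=-1; sign (−1)^1·-1^1·-1^-3 = -1.
(a,b)_2: α=-2, β=5; u≡3, v≡3 (mod 8); ε(u)ε(v)=1·1, αω(v)=-2·1, βω(u)=5·1; sum ≡ 0  ⇒  +1.
(a,b)_11: α=-6, u≡4; β=-2, v≡4 (mod 11); (4|11)=+1, (4|11)=+1; sign (−1)^0·+1^-2·+1^-6 = +1.
(a,b)_13: α=3, u≡11; β=1, v≡5 (mod 13); (11|13)=-1, (5|13)=-1; sign (−1)^0·-1^1·-1^3 = +1.
(a,b)_∞: sgn(24531)=+, sgn(38454)=+, so +1.
(a,b)_31: α=4, u≡19; β=2, v≡16 (mod 31); (19|31)=+1, (16|31)=+1; sign (−1)^0·+1^2·+1^4 = +1.
(a,b)_29: α=4, u≡2; β=1, v≡15 (mod 29); (2|29)=-1, (15|29)=-1; sign (−1)^0·-1^1·-1^4 = -1.
(a,b)_17: α=-1, u≡8; β=-1, v≡13 (mod 17); (8|17)=+1, (13|17)=+1; sign (−1)^0·+1^-1·+1^-1 = +1.
(a,b)_19: α=4, u≡18; β=2, v≡6 (mod 19); (18|19)=-1, (6|19)=+1; sign (−1)^0·-1^2·+1^4 = +1.
(a,b)_5: α=10, u≡4; β=2, v≡4 (mod 5); (4|5)=+1, (4|5)=+1; sign (−1)^0·+1^2·+1^10 = +1.
|Ram(24531, 38454)| = 2, even; anisotropic at {3, 29}.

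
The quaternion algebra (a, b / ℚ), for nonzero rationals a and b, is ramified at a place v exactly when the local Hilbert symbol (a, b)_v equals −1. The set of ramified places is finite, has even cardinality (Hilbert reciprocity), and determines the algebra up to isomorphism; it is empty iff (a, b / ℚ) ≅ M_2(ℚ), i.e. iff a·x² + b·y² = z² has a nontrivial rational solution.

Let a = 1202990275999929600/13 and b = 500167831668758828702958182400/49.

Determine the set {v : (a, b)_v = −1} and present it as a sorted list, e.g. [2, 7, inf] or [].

[3, 23, 29, 31]

(a, b) ≡ (1297257, 28934) mod (ℚ^×)²; places V = {2, 3, 5, 7, 13, 17, 23, 29, 31, 37, ∞}.
(a,b)_5: α=2, u≡3; β=2, v≡4 (mod 5); (3|5)=-1, (4|5)=+1; sign (−1)^0·-1^2·+1^2 = +1.
(a,b)_13: α=-1, u≡1; β=0, v≡10 (mod 13); (1|13)=+1, (10|13)=+1; sign (−1)^0·+1^0·+1^-1 = +1.
(a,b)_3: α=3, u≡2; β=6, v≡2 (mod 3); (2|3)=-1, (2|3)=-1; sign (−1)^0·-1^6·-1^3 = -1.
(a,b)_2: α=8, β=13; u≡1, v≡3 (mod 8); ε(u)ε(v)=0·1, αω(v)=8·1, βω(u)=13·0; sum ≡ 0  ⇒  +1.
(a,b)_31: α=1, u≡28; β=2, v≡17 (mod 31); (28|31)=+1, (17|31)=-1; sign (−1)^0·+1^2·-1^1 = -1.
(a,b)_7: α=0, u≡6; β=-2, v≡6 (mod 7); (6|7)=-1, (6|7)=-1; sign (−1)^0·-1^-2·-1^0 = +1.
(a,b)_∞: sgn(1297257)=+, sgn(28934)=+, so +1.
(a,b)_23: α=2, u≡14; β=3, v≡6 (mod 23); (14|23)=-1, (6|23)=+1; sign (−1)^0·-1^3·+1^2 = -1.
(a,b)_17: α=2, u≡1; β=3, v≡2 (mod 17); (1|17)=+1, (2|17)=+1; sign (−1)^0·+1^3·+1^2 = +1.
(a,b)_37: α=3, u≡23; β=5, v≡20 (mod 37); (23|37)=-1, (20|37)=-1; sign (−1)^0·-1^5·-1^3 = +1.
(a,b)_29: α=1, u≡2; β=2, v≡12 (mod 29); (2|29)=-1, (12|29)=-1; sign (−1)^0·-1^2·-1^1 = -1.
|Ram(1297257, 28934)| = 4, even; anisotropic at {3, 23, 29, 31}.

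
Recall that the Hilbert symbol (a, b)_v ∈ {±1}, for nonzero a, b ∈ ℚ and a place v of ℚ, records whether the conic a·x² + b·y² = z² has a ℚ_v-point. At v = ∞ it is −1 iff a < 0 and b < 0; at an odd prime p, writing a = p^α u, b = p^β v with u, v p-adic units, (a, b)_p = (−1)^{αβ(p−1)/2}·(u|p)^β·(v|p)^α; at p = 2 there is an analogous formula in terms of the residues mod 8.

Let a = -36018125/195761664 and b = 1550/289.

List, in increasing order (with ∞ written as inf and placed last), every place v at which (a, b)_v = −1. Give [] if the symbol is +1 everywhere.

(a, b) ≡ (-2046, 62) mod (ℚ^×)²; places V = {2, 3, 5, 7, 11, 13, 17, 31, ∞}.
(a,b)_11: α=1, u≡5; β=0, v≡7 (mod 11); (5|11)=+1, (7|11)=-1; sign (−1)^0·+1^0·-1^1 = -1.
(a,b)_5: α=4, u≡4; β=2, v≡3 (mod 5); (4|5)=+1, (3|5)=-1; sign (−1)^0·+1^2·-1^4 = +1.
(a,b)_∞: sgn(-2046)=−, sgn(62)=+, so +1.
(a,b)_17: α=-2, u≡12; β=-2, v≡3 (mod 17); (12|17)=-1, (3|17)=-1; sign (−1)^0·-1^-2·-1^-2 = +1.
(a,b)_3: α=-3, u≡2; β=0, v≡2 (mod 3); (2|3)=-1, (2|3)=-1; sign (−1)^0·-1^0·-1^-3 = -1.
(a,b)_2: α=-9, β=1; u≡1, v≡7 (mod 8); ε(u)ε(v)=0·1, αω(v)=-9·0, βω(u)=1·0; sum ≡ 0  ⇒  +1.
(a,b)_7: α=-2, u≡5; β=0, v≡5 (mod 7); (5|7)=-1, (5|7)=-1; sign (−1)^0·-1^0·-1^-2 = +1.
(a,b)_31: α=1, u≡3; β=1, v≡5 (mod 31); (3|31)=-1, (5|31)=+1; sign (−1)^1·-1^1·+1^1 = +1.
(a,b)_13: α=2, u≡7; β=0, v≡1 (mod 13); (7|13)=-1, (1|13)=+1; sign (−1)^0·-1^0·+1^2 = +1.
(-2046, 62 / ℚ) ramifies at {3, 11}: a division algebra.

[3, 11]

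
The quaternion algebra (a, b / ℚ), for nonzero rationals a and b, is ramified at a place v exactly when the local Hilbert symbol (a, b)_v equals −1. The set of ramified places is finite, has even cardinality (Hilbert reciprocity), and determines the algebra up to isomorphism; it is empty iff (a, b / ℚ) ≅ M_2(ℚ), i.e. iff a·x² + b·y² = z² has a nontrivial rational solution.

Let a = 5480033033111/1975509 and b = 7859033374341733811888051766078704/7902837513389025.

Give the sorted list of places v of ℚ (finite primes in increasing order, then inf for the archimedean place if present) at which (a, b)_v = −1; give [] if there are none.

[2, 41]

Mod squares: a ≡ 664651, b ≡ 22919. Check v ∈ {∞, 2, 3, 5, 7, 11, 13, 17, 29, 41, 43, 47}.
v=47: a=47^4·(≡12), b=47^8·(≡39) mod 47; (12|47)=+1, (39|47)=-1; (−1)^{4·8·23}·(+1)^8·(-1)^4 = +1.
v=11: a=11^0·(≡4), b=11^2·(≡2) mod 11; (4|11)=+1, (2|11)=-1; (−1)^{0·2·5}·(+1)^2·(-1)^0 = +1.
v=17: a=17^0·(≡4), b=17^2·(≡7) mod 17; (4|17)=+1, (7|17)=-1; (−1)^{0·2·8}·(+1)^2·(-1)^0 = +1.
v=29: a=29^-3·(≡4), b=29^-6·(≡5) mod 29; (4|29)=+1, (5|29)=+1; (−1)^{-3·-6·14}·(+1)^-6·(+1)^-3 = +1.
v=∞: 664651 > 0 and 22919 > 0  ⇒  (a,b)_∞ = +1.
v=5: a=5^0·(≡4), b=5^-2·(≡4) mod 5; (4|5)=+1, (4|5)=+1; (−1)^{0·-2·2}·(+1)^-2·(+1)^0 = +1.
v=43: a=43^1·(≡18), b=43^3·(≡41) mod 43; (18|43)=-1, (41|43)=+1; (−1)^{1·3·21}·(-1)^3·(+1)^1 = +1.
v=13: a=13^1·(≡5), b=13^3·(≡7) mod 13; (5|13)=-1, (7|13)=-1; (−1)^{1·3·6}·(-1)^3·(-1)^1 = +1.
v=7: a=7^2·(≡4), b=7^2·(≡1) mod 7; (4|7)=+1, (1|7)=+1; (−1)^{2·2·3}·(+1)^2·(+1)^2 = +1.
v=2: v_2(a)=0, v_2(b)=4; units ≡ 3, 7 (mod 8); ε·ε+αω+βω = 1·1+0·0+4·1 ≡ 1  ⇒  (a,b)_2 = -1.
v=41: a=41^1·(≡33), b=41^3·(≡29) mod 41; (33|41)=+1, (29|41)=-1; (−1)^{1·3·20}·(+1)^3·(-1)^1 = -1.
v=3: a=3^-4·(≡1), b=3^-12·(≡2) mod 3; (1|3)=+1, (2|3)=-1; (−1)^{-4·-12·1}·(+1)^-12·(-1)^-4 = +1.
|Ram(664651, 22919)| = 2, even; anisotropic at {2, 41}.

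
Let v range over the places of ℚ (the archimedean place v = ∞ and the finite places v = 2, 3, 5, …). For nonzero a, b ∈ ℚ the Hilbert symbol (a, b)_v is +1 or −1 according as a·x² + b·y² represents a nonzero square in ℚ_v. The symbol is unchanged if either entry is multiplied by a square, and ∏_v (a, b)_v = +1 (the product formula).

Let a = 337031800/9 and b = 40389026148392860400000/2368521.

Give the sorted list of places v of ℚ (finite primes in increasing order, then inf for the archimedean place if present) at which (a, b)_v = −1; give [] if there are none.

[5, 17]

Mod squares: a ≡ 238, b ≡ 1190. Check v ∈ {∞, 2, 3, 5, 7, 11, 17, 19}.
v=∞: 238 > 0 and 1190 > 0  ⇒  (a,b)_∞ = +1.
v=5: a=5^2·(≡3), b=5^5·(≡3) mod 5; (3|5)=-1, (3|5)=-1; (−1)^{2·5·2}·(-1)^5·(-1)^2 = -1.
v=19: a=19^0·(≡8), b=19^-2·(≡13) mod 19; (8|19)=-1, (13|19)=-1; (−1)^{0·-2·9}·(-1)^-2·(-1)^0 = +1.
v=11: a=11^0·(≡8), b=11^4·(≡10) mod 11; (8|11)=-1, (10|11)=-1; (−1)^{0·4·5}·(-1)^4·(-1)^0 = +1.
v=2: v_2(a)=3, v_2(b)=7; units ≡ 7, 3 (mod 8); ε·ε+αω+βω = 1·1+3·1+7·0 ≡ 0  ⇒  (a,b)_2 = +1.
v=7: a=7^3·(≡5), b=7^5·(≡2) mod 7; (5|7)=-1, (2|7)=+1; (−1)^{3·5·3}·(-1)^5·(+1)^3 = +1.
v=17: a=17^3·(≡10), b=17^7·(≡8) mod 17; (10|17)=-1, (8|17)=+1; (−1)^{3·7·8}·(-1)^7·(+1)^3 = -1.
v=3: a=3^-2·(≡1), b=3^-8·(≡2) mod 3; (1|3)=+1, (2|3)=-1; (−1)^{-2·-8·1}·(+1)^-8·(-1)^-2 = +1.
|Ram(238, 1190)| = 2, even; anisotropic at {5, 17}.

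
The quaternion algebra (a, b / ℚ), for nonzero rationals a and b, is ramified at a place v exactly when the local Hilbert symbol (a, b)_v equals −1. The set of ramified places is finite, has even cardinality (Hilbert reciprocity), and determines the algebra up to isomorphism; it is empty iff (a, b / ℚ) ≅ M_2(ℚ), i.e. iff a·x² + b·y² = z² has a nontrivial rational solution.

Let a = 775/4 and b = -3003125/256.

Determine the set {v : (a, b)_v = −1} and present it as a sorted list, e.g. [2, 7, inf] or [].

[2, 31]

Mod squares: a ≡ 31, b ≡ -5. Check v ∈ {∞, 2, 5, 31}.
v=2: v_2(a)=-2, v_2(b)=-8; units ≡ 7, 3 (mod 8); ε·ε+αω+βω = 1·1+-2·1+-8·0 ≡ 1  ⇒  (a,b)_2 = -1.
v=∞: 31 > 0 and -5 < 0  ⇒  (a,b)_∞ = +1.
v=5: a=5^2·(≡4), b=5^5·(≡4) mod 5; (4|5)=+1, (4|5)=+1; (−1)^{2·5·2}·(+1)^5·(+1)^2 = +1.
v=31: a=31^1·(≡14), b=31^2·(≡24) mod 31; (14|31)=+1, (24|31)=-1; (−1)^{1·2·15}·(+1)^2·(-1)^1 = -1.
Ram(31, -5) = {2, 31}; no ℚ_2-point on the conic.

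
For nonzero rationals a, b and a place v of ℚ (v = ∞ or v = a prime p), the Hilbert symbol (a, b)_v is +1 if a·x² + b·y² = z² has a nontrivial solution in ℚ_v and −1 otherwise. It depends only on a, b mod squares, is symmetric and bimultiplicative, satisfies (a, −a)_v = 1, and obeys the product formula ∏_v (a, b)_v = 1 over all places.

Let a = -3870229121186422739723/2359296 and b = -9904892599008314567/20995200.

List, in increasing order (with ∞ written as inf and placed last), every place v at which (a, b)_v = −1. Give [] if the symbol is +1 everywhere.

[2, 11, 19, 43, 47, inf]

(a, b) ≡ (-18930707, -11724526) mod (ℚ^×)²; places V = {2, 3, 5, 11, 17, 19, 23, 29, 37, 43, 47, ∞}.
(a,b)_37: α=2, u≡26; β=2, v≡7 (mod 37); (26|37)=+1, (7|37)=+1; sign (−1)^0·+1^2·+1^2 = +1.
(a,b)_3: α=-2, u≡1; β=-8, v≡2 (mod 3); (1|3)=+1, (2|3)=-1; sign (−1)^0·+1^-8·-1^-2 = +1.
(a,b)_17: α=1, u≡6; β=1, v≡3 (mod 17); (6|17)=-1, (3|17)=-1; sign (−1)^0·-1^1·-1^1 = +1.
(a,b)_2: α=-18, β=-7; u≡5, v≡1 (mod 8); ε(u)ε(v)=0·0, αω(v)=-18·0, βω(u)=-7·1; sum ≡ 1  ⇒  -1.
(a,b)_5: α=0, u≡2; β=-2, v≡1 (mod 5); (2|5)=-1, (1|5)=+1; sign (−1)^0·-1^-2·+1^0 = +1.
(a,b)_29: α=1, u≡22; β=1, v≡23 (mod 29); (22|29)=+1, (23|29)=+1; sign (−1)^0·+1^1·+1^1 = +1.
(a,b)_19: α=3, u≡6; β=2, v≡12 (mod 19); (6|19)=+1, (12|19)=-1; sign (−1)^0·+1^2·-1^3 = -1.
(a,b)_43: α=5, u≡37; β=4, v≡28 (mod 43); (37|43)=-1, (28|43)=-1; sign (−1)^0·-1^4·-1^5 = -1.
(a,b)_11: α=2, u≡8; β=1, v≡1 (mod 11); (8|11)=-1, (1|11)=+1; sign (−1)^0·-1^1·+1^2 = -1.
(a,b)_47: α=1, u≡8; β=1, v≡42 (mod 47); (8|47)=+1, (42|47)=+1; sign (−1)^1·+1^1·+1^1 = -1.
(a,b)_23: α=0, u≡9; β=1, v≡19 (mod 23); (9|23)=+1, (19|23)=-1; sign (−1)^0·+1^1·-1^0 = +1.
(a,b)_∞: sgn(-18930707)=−, sgn(-11724526)=−, so -1.
Ram(-18930707, -11724526) = {2, 11, 19, 43, 47, ∞}; no ℚ_2-point on the conic.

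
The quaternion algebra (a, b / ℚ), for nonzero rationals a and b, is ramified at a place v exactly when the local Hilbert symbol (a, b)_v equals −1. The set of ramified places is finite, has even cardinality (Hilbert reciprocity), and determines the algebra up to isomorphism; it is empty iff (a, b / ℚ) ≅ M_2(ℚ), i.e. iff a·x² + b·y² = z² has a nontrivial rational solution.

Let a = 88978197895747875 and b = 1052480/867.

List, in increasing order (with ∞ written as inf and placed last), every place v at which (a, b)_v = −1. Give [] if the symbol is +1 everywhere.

[2, 3, 11, 13]

(a, b) ≡ (24035, 49335) mod (ℚ^×)²; places V = {2, 3, 5, 11, 13, 17, 19, 23, ∞}.
(a,b)_2: α=0, β=6; u≡3, v≡7 (mod 8); ε(u)ε(v)=1·1, αω(v)=0·0, βω(u)=6·1; sum ≡ 1  ⇒  -1.
(a,b)_3: α=4, u≡2; β=-1, v≡2 (mod 3); (2|3)=-1, (2|3)=-1; sign (−1)^0·-1^-1·-1^4 = -1.
(a,b)_5: α=3, u≡3; β=1, v≡3 (mod 5); (3|5)=-1, (3|5)=-1; sign (−1)^0·-1^1·-1^3 = +1.
(a,b)_17: α=0, u≡10; β=-2, v≡9 (mod 17); (10|17)=-1, (9|17)=+1; sign (−1)^0·-1^-2·+1^0 = +1.
(a,b)_∞: sgn(24035)=+, sgn(49335)=+, so +1.
(a,b)_19: α=1, u≡1; β=0, v≡9 (mod 19); (1|19)=+1, (9|19)=+1; sign (−1)^0·+1^0·+1^1 = +1.
(a,b)_23: α=3, u≡22; β=1, v≡8 (mod 23); (22|23)=-1, (8|23)=+1; sign (−1)^1·-1^1·+1^3 = +1.
(a,b)_13: α=4, u≡8; β=1, v≡1 (mod 13); (8|13)=-1, (1|13)=+1; sign (−1)^0·-1^1·+1^4 = -1.
(a,b)_11: α=3, u≡2; β=1, v≡10 (mod 11); (2|11)=-1, (10|11)=-1; sign (−1)^1·-1^1·-1^3 = -1.
(24035, 49335 / ℚ) ramifies at {2, 3, 11, 13}: a division algebra.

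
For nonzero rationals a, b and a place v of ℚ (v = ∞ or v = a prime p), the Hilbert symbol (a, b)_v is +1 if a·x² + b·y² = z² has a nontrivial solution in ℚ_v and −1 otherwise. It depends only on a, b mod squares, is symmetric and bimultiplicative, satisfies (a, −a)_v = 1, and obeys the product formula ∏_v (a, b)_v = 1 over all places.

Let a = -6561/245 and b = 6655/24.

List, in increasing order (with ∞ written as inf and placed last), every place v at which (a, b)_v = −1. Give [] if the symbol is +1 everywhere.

[2, 11]

Mod squares: a ≡ -5, b ≡ 330. Check v ∈ {∞, 2, 3, 5, 7, 11}.
v=2: v_2(a)=0, v_2(b)=-3; units ≡ 3, 5 (mod 8); ε·ε+αω+βω = 1·0+0·1+-3·1 ≡ 1  ⇒  (a,b)_2 = -1.
v=11: a=11^0·(≡2), b=11^3·(≡8) mod 11; (2|11)=-1, (8|11)=-1; (−1)^{0·3·5}·(-1)^3·(-1)^0 = -1.
v=5: a=5^-1·(≡1), b=5^1·(≡4) mod 5; (1|5)=+1, (4|5)=+1; (−1)^{-1·1·2}·(+1)^1·(+1)^-1 = +1.
v=∞: -5 < 0 and 330 > 0  ⇒  (a,b)_∞ = +1.
v=3: a=3^8·(≡1), b=3^-1·(≡2) mod 3; (1|3)=+1, (2|3)=-1; (−1)^{8·-1·1}·(+1)^-1·(-1)^8 = +1.
v=7: a=7^-2·(≡1), b=7^0·(≡4) mod 7; (1|7)=+1, (4|7)=+1; (−1)^{-2·0·3}·(+1)^0·(+1)^-2 = +1.
|Ram(-5, 330)| = 2, even; anisotropic at {2, 11}.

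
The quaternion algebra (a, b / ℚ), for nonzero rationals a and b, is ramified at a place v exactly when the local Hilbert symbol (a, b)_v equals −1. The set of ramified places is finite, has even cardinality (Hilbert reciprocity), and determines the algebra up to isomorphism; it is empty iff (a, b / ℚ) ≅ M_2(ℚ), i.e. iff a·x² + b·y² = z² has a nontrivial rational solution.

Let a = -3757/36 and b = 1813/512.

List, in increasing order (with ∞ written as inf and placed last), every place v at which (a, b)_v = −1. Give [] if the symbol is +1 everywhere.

[2, 37]

Mod squares: a ≡ -13, b ≡ 74. Check v ∈ {∞, 2, 3, 7, 13, 17, 37}.
v=2: v_2(a)=-2, v_2(b)=-9; units ≡ 3, 5 (mod 8); ε·ε+αω+βω = 1·0+-2·1+-9·1 ≡ 1  ⇒  (a,b)_2 = -1.
v=3: a=3^-2·(≡2), b=3^0·(≡2) mod 3; (2|3)=-1, (2|3)=-1; (−1)^{-2·0·1}·(-1)^0·(-1)^-2 = +1.
v=17: a=17^2·(≡2), b=17^0·(≡14) mod 17; (2|17)=+1, (14|17)=-1; (−1)^{2·0·8}·(+1)^0·(-1)^2 = +1.
v=∞: -13 < 0 and 74 > 0  ⇒  (a,b)_∞ = +1.
v=37: a=37^0·(≡20), b=37^1·(≡35) mod 37; (20|37)=-1, (35|37)=-1; (−1)^{0·1·18}·(-1)^1·(-1)^0 = -1.
v=7: a=7^0·(≡2), b=7^2·(≡2) mod 7; (2|7)=+1, (2|7)=+1; (−1)^{0·2·3}·(+1)^2·(+1)^0 = +1.
v=13: a=13^1·(≡1), b=13^0·(≡9) mod 13; (1|13)=+1, (9|13)=+1; (−1)^{1·0·6}·(+1)^0·(+1)^1 = +1.
(-13, 74 / ℚ) ramifies at {2, 37}: a division algebra.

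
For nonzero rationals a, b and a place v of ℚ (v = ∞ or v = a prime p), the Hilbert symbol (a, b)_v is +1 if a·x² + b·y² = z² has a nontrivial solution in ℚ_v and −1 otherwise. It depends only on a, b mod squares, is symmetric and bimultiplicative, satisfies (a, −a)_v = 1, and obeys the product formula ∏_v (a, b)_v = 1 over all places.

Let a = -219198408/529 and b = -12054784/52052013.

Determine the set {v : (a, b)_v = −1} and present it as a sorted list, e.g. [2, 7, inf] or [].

(a, b) ≡ (-1122, -13) mod (ℚ^×)²; places V = {2, 3, 7, 11, 13, 17, 23, 29, 31, ∞}.
(a,b)_2: α=3, β=8; u≡7, v≡3 (mod 8); ε(u)ε(v)=1·1, αω(v)=3·1, βω(u)=8·0; sum ≡ 0  ⇒  +1.
(a,b)_3: α=1, u≡1; β=-2, v≡2 (mod 3); (1|3)=+1, (2|3)=-1; sign (−1)^0·+1^-2·-1^1 = -1.
(a,b)_∞: sgn(-1122)=−, sgn(-13)=−, so -1.
(a,b)_31: α=0, u≡25; β=2, v≡7 (mod 31); (25|31)=+1, (7|31)=+1; sign (−1)^0·+1^2·+1^0 = +1.
(a,b)_7: α=0, u≡3; β=2, v≡1 (mod 7); (3|7)=-1, (1|7)=+1; sign (−1)^0·-1^2·+1^0 = +1.
(a,b)_17: α=3, u≡13; β=0, v≡9 (mod 17); (13|17)=+1, (9|17)=+1; sign (−1)^0·+1^0·+1^3 = +1.
(a,b)_23: α=-2, u≡10; β=-2, v≡15 (mod 23); (10|23)=-1, (15|23)=-1; sign (−1)^0·-1^-2·-1^-2 = +1.
(a,b)_13: α=2, u≡12; β=-1, v≡12 (mod 13); (12|13)=+1, (12|13)=+1; sign (−1)^0·+1^-1·+1^2 = +1.
(a,b)_29: α=0, u≡5; β=-2, v≡24 (mod 29); (5|29)=+1, (24|29)=+1; sign (−1)^0·+1^-2·+1^0 = +1.
(a,b)_11: α=1, u≡10; β=0, v≡3 (mod 11); (10|11)=-1, (3|11)=+1; sign (−1)^0·-1^0·+1^1 = +1.
|Ram(-1122, -13)| = 2, even; anisotropic at {3, ∞}.

[3, inf]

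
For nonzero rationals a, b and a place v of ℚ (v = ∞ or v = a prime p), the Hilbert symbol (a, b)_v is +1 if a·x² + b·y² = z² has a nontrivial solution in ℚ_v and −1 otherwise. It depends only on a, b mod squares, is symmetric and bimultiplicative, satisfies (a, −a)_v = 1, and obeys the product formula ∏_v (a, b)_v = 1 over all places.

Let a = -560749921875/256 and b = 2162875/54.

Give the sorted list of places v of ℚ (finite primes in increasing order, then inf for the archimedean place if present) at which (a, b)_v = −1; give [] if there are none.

(a, b) ≡ (-195, 4290) mod (ℚ^×)²; places V = {2, 3, 5, 11, 13, ∞}.
(a,b)_2: α=-8, β=-1; u≡5, v≡1 (mod 8); ε(u)ε(v)=0·0, αω(v)=-8·0, βω(u)=-1·1; sum ≡ 1  ⇒  -1.
(a,b)_3: α=3, u≡1; β=-3, v≡2 (mod 3); (1|3)=+1, (2|3)=-1; sign (−1)^1·+1^-3·-1^3 = +1.
(a,b)_∞: sgn(-195)=−, sgn(4290)=+, so +1.
(a,b)_13: α=3, u≡8; β=1, v≡7 (mod 13); (8|13)=-1, (7|13)=-1; sign (−1)^0·-1^1·-1^3 = +1.
(a,b)_5: α=7, u≡1; β=3, v≡2 (mod 5); (1|5)=+1, (2|5)=-1; sign (−1)^0·+1^3·-1^7 = -1.
(a,b)_11: α=2, u≡4; β=3, v≡3 (mod 11); (4|11)=+1, (3|11)=+1; sign (−1)^0·+1^3·+1^2 = +1.
Ram(-195, 4290) = {2, 5}; no ℚ_2-point on the conic.

[2, 5]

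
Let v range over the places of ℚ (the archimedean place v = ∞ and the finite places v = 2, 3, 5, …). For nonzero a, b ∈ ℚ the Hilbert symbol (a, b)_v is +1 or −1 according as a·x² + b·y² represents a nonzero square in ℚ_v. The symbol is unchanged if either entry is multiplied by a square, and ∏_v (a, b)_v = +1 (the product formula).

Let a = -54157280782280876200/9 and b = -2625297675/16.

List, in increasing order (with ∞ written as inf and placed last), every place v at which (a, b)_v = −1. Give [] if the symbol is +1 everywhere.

[2, 3, 7, 13, 17, inf]

Mod squares: a ≡ -442, b ≡ -3003. Check v ∈ {∞, 2, 3, 5, 7, 11, 13, 17}.
v=11: a=11^6·(≡4), b=11^3·(≡8) mod 11; (4|11)=+1, (8|11)=-1; (−1)^{6·3·5}·(+1)^3·(-1)^6 = +1.
v=7: a=7^2·(≡3), b=7^1·(≡5) mod 7; (3|7)=-1, (5|7)=-1; (−1)^{2·1·3}·(-1)^1·(-1)^2 = -1.
v=2: v_2(a)=3, v_2(b)=-4; units ≡ 3, 5 (mod 8); ε·ε+αω+βω = 1·0+3·1+-4·1 ≡ 1  ⇒  (a,b)_2 = -1.
v=13: a=13^3·(≡5), b=13^1·(≡1) mod 13; (5|13)=-1, (1|13)=+1; (−1)^{3·1·6}·(-1)^1·(+1)^3 = -1.
v=5: a=5^2·(≡3), b=5^2·(≡3) mod 5; (3|5)=-1, (3|5)=-1; (−1)^{2·2·2}·(-1)^2·(-1)^2 = +1.
v=17: a=17^5·(≡15), b=17^2·(≡6) mod 17; (15|17)=+1, (6|17)=-1; (−1)^{5·2·8}·(+1)^2·(-1)^5 = -1.
v=3: a=3^-2·(≡2), b=3^1·(≡1) mod 3; (2|3)=-1, (1|3)=+1; (−1)^{-2·1·1}·(-1)^1·(+1)^-2 = -1.
v=∞: -442 < 0 and -3003 < 0  ⇒  (a,b)_∞ = -1.
Ram(-442, -3003) = {2, 3, 7, 13, 17, ∞}; no ℚ_2-point on the conic.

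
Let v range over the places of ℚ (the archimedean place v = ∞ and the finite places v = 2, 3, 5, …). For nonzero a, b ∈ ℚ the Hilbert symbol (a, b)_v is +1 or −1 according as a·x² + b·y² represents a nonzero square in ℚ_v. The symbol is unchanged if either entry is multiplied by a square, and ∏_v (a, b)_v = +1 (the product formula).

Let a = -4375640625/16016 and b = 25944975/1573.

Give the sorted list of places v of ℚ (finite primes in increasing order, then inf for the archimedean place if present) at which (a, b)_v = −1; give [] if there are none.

[2, 7, 11, 13]

(a, b) ≡ (-969969, 5187) mod (ℚ^×)²; places V = {2, 3, 5, 7, 11, 13, 17, 19, ∞}.
(a,b)_11: α=-1, u≡10; β=-2, v≡6 (mod 11); (10|11)=-1, (6|11)=-1; sign (−1)^0·-1^-2·-1^-1 = -1.
(a,b)_2: α=-4, β=0; u≡7, v≡3 (mod 8); ε(u)ε(v)=1·1, αω(v)=-4·1, βω(u)=0·0; sum ≡ 1  ⇒  -1.
(a,b)_∞: sgn(-969969)=−, sgn(5187)=+, so +1.
(a,b)_7: α=-1, u≡6; β=1, v≡6 (mod 7); (6|7)=-1, (6|7)=-1; sign (−1)^1·-1^1·-1^-1 = -1.
(a,b)_5: α=6, u≡4; β=2, v≡3 (mod 5); (4|5)=+1, (3|5)=-1; sign (−1)^0·+1^2·-1^6 = +1.
(a,b)_13: α=-1, u≡6; β=-1, v≡1 (mod 13); (6|13)=-1, (1|13)=+1; sign (−1)^0·-1^-1·+1^-1 = -1.
(a,b)_19: α=1, u≡3; β=1, v≡6 (mod 19); (3|19)=-1, (6|19)=+1; sign (−1)^1·-1^1·+1^1 = +1.
(a,b)_3: α=1, u≡2; β=3, v≡1 (mod 3); (2|3)=-1, (1|3)=+1; sign (−1)^1·-1^3·+1^1 = +1.
(a,b)_17: α=3, u≡11; β=2, v≡13 (mod 17); (11|17)=-1, (13|17)=+1; sign (−1)^0·-1^2·+1^3 = +1.
|Ram(-969969, 5187)| = 4, even; anisotropic at {2, 7, 11, 13}.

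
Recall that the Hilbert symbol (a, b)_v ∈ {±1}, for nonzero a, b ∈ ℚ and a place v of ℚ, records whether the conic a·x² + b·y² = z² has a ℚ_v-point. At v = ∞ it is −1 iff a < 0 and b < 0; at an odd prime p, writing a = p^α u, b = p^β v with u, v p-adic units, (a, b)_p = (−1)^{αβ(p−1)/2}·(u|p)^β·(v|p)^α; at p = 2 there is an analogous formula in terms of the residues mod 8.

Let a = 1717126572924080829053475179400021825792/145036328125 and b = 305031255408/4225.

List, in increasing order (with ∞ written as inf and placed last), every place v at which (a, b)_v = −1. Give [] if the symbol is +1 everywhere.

[17, 19, 29, 37]

(a, b) ≡ (92424189, 814407) mod (ℚ^×)²; places V = {2, 3, 5, 11, 13, 17, 19, 23, 29, 37, ∞}.
(a,b)_∞: sgn(92424189)=+, sgn(814407)=+, so +1.
(a,b)_37: α=4, u≡32; β=1, v≡4 (mod 37); (32|37)=-1, (4|37)=+1; sign (−1)^0·-1^1·+1^4 = -1.
(a,b)_29: α=3, u≡1; β=1, v≡18 (mod 29); (1|29)=+1, (18|29)=-1; sign (−1)^0·+1^1·-1^3 = -1.
(a,b)_17: α=7, u≡9; β=2, v≡6 (mod 17); (9|17)=+1, (6|17)=-1; sign (−1)^0·+1^2·-1^7 = -1.
(a,b)_19: α=1, u≡3; β=0, v≡12 (mod 19); (3|19)=-1, (12|19)=-1; sign (−1)^0·-1^0·-1^1 = -1.
(a,b)_23: α=3, u≡11; β=1, v≡9 (mod 23); (11|23)=-1, (9|23)=+1; sign (−1)^1·-1^1·+1^3 = +1.
(a,b)_13: α=-5, u≡4; β=-2, v≡4 (mod 13); (4|13)=+1, (4|13)=+1; sign (−1)^0·+1^-2·+1^-5 = +1.
(a,b)_11: α=3, u≡3; β=1, v≡2 (mod 11); (3|11)=+1, (2|11)=-1; sign (−1)^1·+1^1·-1^3 = +1.
(a,b)_5: α=-8, u≡4; β=-2, v≡2 (mod 5); (4|5)=+1, (2|5)=-1; sign (−1)^0·+1^-2·-1^-8 = +1.
(a,b)_3: α=19, u≡1; β=5, v≡2 (mod 3); (1|3)=+1, (2|3)=-1; sign (−1)^1·+1^5·-1^19 = +1.
(a,b)_2: α=8, β=4; u≡5, v≡7 (mod 8); ε(u)ε(v)=0·1, αω(v)=8·0, βω(u)=4·1; sum ≡ 0  ⇒  +1.
Ram(92424189, 814407) = {17, 19, 29, 37}; no ℚ_17-point on the conic.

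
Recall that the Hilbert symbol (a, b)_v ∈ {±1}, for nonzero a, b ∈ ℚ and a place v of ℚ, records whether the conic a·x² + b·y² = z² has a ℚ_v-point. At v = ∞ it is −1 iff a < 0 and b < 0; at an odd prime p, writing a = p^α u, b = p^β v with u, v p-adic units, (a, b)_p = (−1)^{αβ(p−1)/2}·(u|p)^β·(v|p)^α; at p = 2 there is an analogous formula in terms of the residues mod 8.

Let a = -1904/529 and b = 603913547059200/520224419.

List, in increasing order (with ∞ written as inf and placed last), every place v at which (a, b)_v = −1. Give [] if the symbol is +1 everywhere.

[7, 11]

Mod squares: a ≡ -119, b ≡ 307923. Check v ∈ {∞, 2, 3, 5, 7, 11, 13, 17, 23, 31, 43}.
v=17: a=17^1·(≡12), b=17^2·(≡13) mod 17; (12|17)=-1, (13|17)=+1; (−1)^{1·2·8}·(-1)^2·(+1)^1 = +1.
v=43: a=43^0·(≡9), b=43^1·(≡13) mod 43; (9|43)=+1, (13|43)=+1; (−1)^{0·1·21}·(+1)^1·(+1)^0 = +1.
v=7: a=7^1·(≡2), b=7^1·(≡2) mod 7; (2|7)=+1, (2|7)=+1; (−1)^{1·1·3}·(+1)^1·(+1)^1 = -1.
v=2: v_2(a)=4, v_2(b)=12; units ≡ 1, 3 (mod 8); ε·ε+αω+βω = 0·1+4·1+12·0 ≡ 0  ⇒  (a,b)_2 = +1.
v=∞: -119 < 0 and 307923 > 0  ⇒  (a,b)_∞ = +1.
v=5: a=5^0·(≡4), b=5^2·(≡2) mod 5; (4|5)=+1, (2|5)=-1; (−1)^{0·2·2}·(+1)^2·(-1)^0 = +1.
v=23: a=23^-2·(≡5), b=23^-4·(≡21) mod 23; (5|23)=-1, (21|23)=-1; (−1)^{-2·-4·11}·(-1)^-4·(-1)^-2 = +1.
v=31: a=31^0·(≡9), b=31^1·(≡27) mod 31; (9|31)=+1, (27|31)=-1; (−1)^{0·1·15}·(+1)^1·(-1)^0 = +1.
v=11: a=11^0·(≡10), b=11^-1·(≡1) mod 11; (10|11)=-1, (1|11)=+1; (−1)^{0·-1·5}·(-1)^-1·(+1)^0 = -1.
v=3: a=3^0·(≡1), b=3^7·(≡2) mod 3; (1|3)=+1, (2|3)=-1; (−1)^{0·7·1}·(+1)^7·(-1)^0 = +1.
v=13: a=13^0·(≡8), b=13^-2·(≡2) mod 13; (8|13)=-1, (2|13)=-1; (−1)^{0·-2·6}·(-1)^-2·(-1)^0 = +1.
Ram(-119, 307923) = {7, 11}; no ℚ_7-point on the conic.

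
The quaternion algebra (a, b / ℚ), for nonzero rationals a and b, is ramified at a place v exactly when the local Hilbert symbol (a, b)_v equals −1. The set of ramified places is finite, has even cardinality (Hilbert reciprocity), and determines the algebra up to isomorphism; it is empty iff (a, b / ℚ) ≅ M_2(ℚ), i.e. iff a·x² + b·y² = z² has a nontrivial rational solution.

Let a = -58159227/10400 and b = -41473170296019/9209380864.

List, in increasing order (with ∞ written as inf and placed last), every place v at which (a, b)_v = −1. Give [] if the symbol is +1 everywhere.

(a, b) ≡ (-78, -209) mod (ℚ^×)²; places V = {2, 3, 5, 7, 11, 13, 17, 19, 37, 43, ∞}.
(a,b)_7: α=2, u≡5; β=6, v≡1 (mod 7); (5|7)=-1, (1|7)=+1; sign (−1)^0·-1^6·+1^2 = +1.
(a,b)_∞: sgn(-78)=−, sgn(-209)=−, so -1.
(a,b)_3: α=1, u≡1; β=4, v≡1 (mod 3); (1|3)=+1, (1|3)=+1; sign (−1)^0·+1^4·+1^1 = +1.
(a,b)_11: α=0, u≡10; β=1, v≡1 (mod 11); (10|11)=-1, (1|11)=+1; sign (−1)^0·-1^1·+1^0 = -1.
(a,b)_17: α=2, u≡12; β=2, v≡14 (mod 17); (12|17)=-1, (14|17)=-1; sign (−1)^0·-1^2·-1^2 = +1.
(a,b)_5: α=-2, u≡3; β=0, v≡4 (mod 5); (3|5)=-1, (4|5)=+1; sign (−1)^0·-1^0·+1^-2 = +1.
(a,b)_2: α=-5, β=-18; u≡1, v≡7 (mod 8); ε(u)ε(v)=0·1, αω(v)=-5·0, βω(u)=-18·0; sum ≡ 0  ⇒  +1.
(a,b)_13: α=-1, u≡8; β=0, v≡4 (mod 13); (8|13)=-1, (4|13)=+1; sign (−1)^0·-1^0·+1^-1 = +1.
(a,b)_19: α=0, u≡11; β=-1, v≡14 (mod 19); (11|19)=+1, (14|19)=-1; sign (−1)^0·+1^-1·-1^0 = +1.
(a,b)_43: α=0, u≡37; β=-2, v≡35 (mod 43); (37|43)=-1, (35|43)=+1; sign (−1)^0·-1^-2·+1^0 = +1.
(a,b)_37: α=2, u≡10; β=2, v≡19 (mod 37); (10|37)=+1, (19|37)=-1; sign (−1)^0·+1^2·-1^2 = +1.
|Ram(-78, -209)| = 2, even; anisotropic at {11, ∞}.

[11, inf]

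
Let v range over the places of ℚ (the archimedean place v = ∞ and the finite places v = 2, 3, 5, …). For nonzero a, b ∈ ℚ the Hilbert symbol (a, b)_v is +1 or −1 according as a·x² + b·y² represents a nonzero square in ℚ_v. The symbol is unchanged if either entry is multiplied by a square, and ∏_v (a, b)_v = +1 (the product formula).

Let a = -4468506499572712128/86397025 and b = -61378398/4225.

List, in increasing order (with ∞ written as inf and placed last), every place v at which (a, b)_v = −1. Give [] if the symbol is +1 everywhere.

[2, 3, 23, inf]

Mod squares: a ≡ -3, b ≡ -2622. Check v ∈ {∞, 2, 3, 5, 7, 11, 13, 17, 19, 23}.
v=2: v_2(a)=6, v_2(b)=1; units ≡ 5, 1 (mod 8); ε·ε+αω+βω = 0·0+6·0+1·1 ≡ 1  ⇒  (a,b)_2 = -1.
v=11: a=11^-2·(≡10), b=11^0·(≡7) mod 11; (10|11)=-1, (7|11)=-1; (−1)^{-2·0·5}·(-1)^0·(-1)^-2 = +1.
v=23: a=23^0·(≡14), b=23^1·(≡4) mod 23; (14|23)=-1, (4|23)=+1; (−1)^{0·1·11}·(-1)^1·(+1)^0 = -1.
v=19: a=19^2·(≡7), b=19^1·(≡2) mod 19; (7|19)=+1, (2|19)=-1; (−1)^{2·1·9}·(+1)^1·(-1)^2 = +1.
v=3: a=3^9·(≡2), b=3^5·(≡2) mod 3; (2|3)=-1, (2|3)=-1; (−1)^{9·5·1}·(-1)^5·(-1)^9 = -1.
v=5: a=5^-2·(≡2), b=5^-2·(≡3) mod 5; (2|5)=-1, (3|5)=-1; (−1)^{-2·-2·2}·(-1)^-2·(-1)^-2 = +1.
v=17: a=17^4·(≡7), b=17^2·(≡15) mod 17; (7|17)=-1, (15|17)=+1; (−1)^{4·2·8}·(-1)^2·(+1)^4 = +1.
v=∞: -3 < 0 and -2622 < 0  ⇒  (a,b)_∞ = -1.
v=7: a=7^6·(≡2), b=7^0·(≡6) mod 7; (2|7)=+1, (6|7)=-1; (−1)^{6·0·3}·(+1)^0·(-1)^6 = +1.
v=13: a=13^-4·(≡3), b=13^-2·(≡3) mod 13; (3|13)=+1, (3|13)=+1; (−1)^{-4·-2·6}·(+1)^-2·(+1)^-4 = +1.
|Ram(-3, -2622)| = 4, even; anisotropic at {2, 3, 23, ∞}.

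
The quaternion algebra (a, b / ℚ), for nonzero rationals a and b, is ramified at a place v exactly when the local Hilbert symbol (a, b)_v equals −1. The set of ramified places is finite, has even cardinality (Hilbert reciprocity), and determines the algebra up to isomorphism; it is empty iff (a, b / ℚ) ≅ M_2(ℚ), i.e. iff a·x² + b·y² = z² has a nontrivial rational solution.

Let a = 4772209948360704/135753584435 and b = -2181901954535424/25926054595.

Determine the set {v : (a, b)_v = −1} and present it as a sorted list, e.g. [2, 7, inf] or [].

Mod squares: a ≡ 638435, b ≡ -17255. Check v ∈ {∞, 2, 3, 5, 7, 11, 17, 23, 29, 31, 37, 41}.
v=7: a=7^-5·(≡1), b=7^-3·(≡3) mod 7; (1|7)=+1, (3|7)=-1; (−1)^{-5·-3·3}·(+1)^-3·(-1)^-5 = +1.
v=41: a=41^-2·(≡35), b=41^-2·(≡19) mod 41; (35|41)=-1, (19|41)=-1; (−1)^{-2·-2·20}·(-1)^-2·(-1)^-2 = +1.
v=3: a=3^6·(≡2), b=3^4·(≡1) mod 3; (2|3)=-1, (1|3)=+1; (−1)^{6·4·1}·(-1)^4·(+1)^6 = +1.
v=2: v_2(a)=18, v_2(b)=12; units ≡ 3, 1 (mod 8); ε·ε+αω+βω = 1·0+18·0+12·1 ≡ 0  ⇒  (a,b)_2 = +1.
v=5: a=5^-1·(≡2), b=5^-1·(≡4) mod 5; (2|5)=-1, (4|5)=+1; (−1)^{-1·-1·2}·(-1)^-1·(+1)^-1 = -1.
v=37: a=37^3·(≡14), b=37^4·(≡35) mod 37; (14|37)=-1, (35|37)=-1; (−1)^{3·4·18}·(-1)^4·(-1)^3 = -1.
v=31: a=31^-2·(≡13), b=31^0·(≡21) mod 31; (13|31)=-1, (21|31)=-1; (−1)^{-2·0·15}·(-1)^0·(-1)^-2 = +1.
v=11: a=11^0·(≡2), b=11^2·(≡5) mod 11; (2|11)=-1, (5|11)=+1; (−1)^{0·2·5}·(-1)^2·(+1)^0 = +1.
v=29: a=29^1·(≡24), b=29^1·(≡8) mod 29; (24|29)=+1, (8|29)=-1; (−1)^{1·1·14}·(+1)^1·(-1)^1 = -1.
v=17: a=17^1·(≡2), b=17^-1·(≡14) mod 17; (2|17)=+1, (14|17)=-1; (−1)^{1·-1·8}·(+1)^-1·(-1)^1 = -1.
v=23: a=23^0·(≡1), b=23^-2·(≡12) mod 23; (1|23)=+1, (12|23)=+1; (−1)^{0·-2·11}·(+1)^-2·(+1)^0 = +1.
v=∞: 638435 > 0 and -17255 < 0  ⇒  (a,b)_∞ = +1.
|Ram(638435, -17255)| = 4, even; anisotropic at {5, 17, 29, 37}.

[5, 17, 29, 37]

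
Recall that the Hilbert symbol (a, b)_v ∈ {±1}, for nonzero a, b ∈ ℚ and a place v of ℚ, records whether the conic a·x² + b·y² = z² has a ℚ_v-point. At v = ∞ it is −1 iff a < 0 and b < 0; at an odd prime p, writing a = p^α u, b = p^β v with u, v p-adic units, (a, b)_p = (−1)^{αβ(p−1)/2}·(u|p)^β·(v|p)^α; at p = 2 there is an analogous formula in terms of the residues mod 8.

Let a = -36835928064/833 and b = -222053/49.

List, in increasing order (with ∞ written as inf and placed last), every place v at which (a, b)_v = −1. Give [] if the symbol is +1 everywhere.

[13, inf]

(a, b) ≡ (-7549802, -222053) mod (ℚ^×)²; places V = {2, 3, 7, 13, 17, 19, 29, 31, ∞}.
(a,b)_∞: sgn(-7549802)=−, sgn(-222053)=−, so -1.
(a,b)_19: α=1, u≡12; β=1, v≡5 (mod 19); (12|19)=-1, (5|19)=+1; sign (−1)^1·-1^1·+1^1 = +1.
(a,b)_17: α=-1, u≡16; β=0, v≡8 (mod 17); (16|17)=+1, (8|17)=+1; sign (−1)^0·+1^0·+1^-1 = +1.
(a,b)_2: α=11, β=0; u≡3, v≡3 (mod 8); ε(u)ε(v)=1·1, αω(v)=11·1, βω(u)=0·1; sum ≡ 0  ⇒  +1.
(a,b)_7: α=-2, u≡3; β=-2, v≡1 (mod 7); (3|7)=-1, (1|7)=+1; sign (−1)^0·-1^-2·+1^-2 = +1.
(a,b)_3: α=4, u≡1; β=0, v≡1 (mod 3); (1|3)=+1, (1|3)=+1; sign (−1)^0·+1^0·+1^4 = +1.
(a,b)_29: α=1, u≡1; β=1, v≡13 (mod 29); (1|29)=+1, (13|29)=+1; sign (−1)^0·+1^1·+1^1 = +1.
(a,b)_13: α=1, u≡8; β=1, v≡4 (mod 13); (8|13)=-1, (4|13)=+1; sign (−1)^0·-1^1·+1^1 = -1.
(a,b)_31: α=1, u≡19; β=1, v≡24 (mod 31); (19|31)=+1, (24|31)=-1; sign (−1)^1·+1^1·-1^1 = +1.
Ram(-7549802, -222053) = {13, ∞}; no ℚ_13-point on the conic.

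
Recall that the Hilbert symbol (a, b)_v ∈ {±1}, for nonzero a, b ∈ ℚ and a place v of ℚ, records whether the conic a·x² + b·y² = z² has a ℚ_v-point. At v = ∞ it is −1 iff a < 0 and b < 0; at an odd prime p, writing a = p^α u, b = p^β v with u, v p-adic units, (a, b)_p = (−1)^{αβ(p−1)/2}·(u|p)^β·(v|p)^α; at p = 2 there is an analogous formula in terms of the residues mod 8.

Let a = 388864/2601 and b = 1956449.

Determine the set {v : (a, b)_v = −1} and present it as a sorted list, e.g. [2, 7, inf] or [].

(a, b) ≡ (31, 16169) mod (ℚ^×)²; places V = {2, 3, 7, 11, 17, 19, 23, 31, 37, ∞}.
(a,b)_31: α=1, u≡14; β=0, v≡8 (mod 31); (14|31)=+1, (8|31)=+1; sign (−1)^0·+1^0·+1^1 = +1.
(a,b)_∞: sgn(31)=+, sgn(16169)=+, so +1.
(a,b)_2: α=8, β=0; u≡7, v≡1 (mod 8); ε(u)ε(v)=1·0, αω(v)=8·0, βω(u)=0·0; sum ≡ 0  ⇒  +1.
(a,b)_23: α=0, u≡13; β=1, v≡9 (mod 23); (13|23)=+1, (9|23)=+1; sign (−1)^0·+1^1·+1^0 = +1.
(a,b)_37: α=0, u≡23; β=1, v≡4 (mod 37); (23|37)=-1, (4|37)=+1; sign (−1)^0·-1^1·+1^0 = -1.
(a,b)_17: α=-2, u≡12; β=0, v≡4 (mod 17); (12|17)=-1, (4|17)=+1; sign (−1)^0·-1^0·+1^-2 = +1.
(a,b)_19: α=0, u≡14; β=1, v≡10 (mod 19); (14|19)=-1, (10|19)=-1; sign (−1)^0·-1^1·-1^0 = -1.
(a,b)_11: α=0, u≡5; β=2, v≡10 (mod 11); (5|11)=+1, (10|11)=-1; sign (−1)^0·+1^2·-1^0 = +1.
(a,b)_7: α=2, u≡3; β=0, v≡5 (mod 7); (3|7)=-1, (5|7)=-1; sign (−1)^0·-1^0·-1^2 = +1.
(a,b)_3: α=-2, u≡1; β=0, v≡2 (mod 3); (1|3)=+1, (2|3)=-1; sign (−1)^0·+1^0·-1^-2 = +1.
Ram(31, 16169) = {19, 37}; no ℚ_19-point on the conic.

[19, 37]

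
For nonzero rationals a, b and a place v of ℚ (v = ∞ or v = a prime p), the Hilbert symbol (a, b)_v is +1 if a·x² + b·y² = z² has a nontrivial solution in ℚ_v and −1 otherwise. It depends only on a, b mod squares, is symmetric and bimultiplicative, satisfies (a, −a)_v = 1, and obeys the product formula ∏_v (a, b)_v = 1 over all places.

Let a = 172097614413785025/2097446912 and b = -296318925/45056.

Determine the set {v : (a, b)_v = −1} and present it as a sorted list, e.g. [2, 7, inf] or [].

[3, 11]

Mod squares: a ≡ 2, b ≡ -1023. Check v ∈ {∞, 2, 3, 5, 7, 11, 17, 23, 31}.
v=17: a=17^4·(≡15), b=17^2·(≡5) mod 17; (15|17)=+1, (5|17)=-1; (−1)^{4·2·8}·(+1)^2·(-1)^4 = +1.
v=2: v_2(a)=-15, v_2(b)=-12; units ≡ 1, 1 (mod 8); ε·ε+αω+βω = 0·0+-15·0+-12·0 ≡ 0  ⇒  (a,b)_2 = +1.
v=∞: 2 > 0 and -1023 < 0  ⇒  (a,b)_∞ = +1.
v=11: a=11^-2·(≡2), b=11^-1·(≡8) mod 11; (2|11)=-1, (8|11)=-1; (−1)^{-2·-1·5}·(-1)^-1·(-1)^-2 = -1.
v=23: a=23^-2·(≡8), b=23^0·(≡12) mod 23; (8|23)=+1, (12|23)=+1; (−1)^{-2·0·11}·(+1)^0·(+1)^-2 = +1.
v=3: a=3^6·(≡2), b=3^3·(≡1) mod 3; (2|3)=-1, (1|3)=+1; (−1)^{6·3·1}·(-1)^3·(+1)^6 = -1.
v=5: a=5^2·(≡3), b=5^2·(≡3) mod 5; (3|5)=-1, (3|5)=-1; (−1)^{2·2·2}·(-1)^2·(-1)^2 = +1.
v=7: a=7^6·(≡4), b=7^2·(≡6) mod 7; (4|7)=+1, (6|7)=-1; (−1)^{6·2·3}·(+1)^2·(-1)^6 = +1.
v=31: a=31^2·(≡14), b=31^1·(≡23) mod 31; (14|31)=+1, (23|31)=-1; (−1)^{2·1·15}·(+1)^1·(-1)^2 = +1.
|Ram(2, -1023)| = 2, even; anisotropic at {3, 11}.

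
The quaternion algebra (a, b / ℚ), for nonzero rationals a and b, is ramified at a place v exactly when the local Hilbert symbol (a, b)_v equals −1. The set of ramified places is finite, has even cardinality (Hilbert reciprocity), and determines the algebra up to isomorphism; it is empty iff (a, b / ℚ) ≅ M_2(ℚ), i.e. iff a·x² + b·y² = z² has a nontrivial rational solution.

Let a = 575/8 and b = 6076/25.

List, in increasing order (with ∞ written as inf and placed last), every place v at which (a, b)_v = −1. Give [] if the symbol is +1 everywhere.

Mod squares: a ≡ 46, b ≡ 31. Check v ∈ {∞, 2, 5, 7, 23, 31}.
v=7: a=7^0·(≡1), b=7^2·(≡3) mod 7; (1|7)=+1, (3|7)=-1; (−1)^{0·2·3}·(+1)^2·(-1)^0 = +1.
v=∞: 46 > 0 and 31 > 0  ⇒  (a,b)_∞ = +1.
v=23: a=23^1·(≡6), b=23^0·(≡2) mod 23; (6|23)=+1, (2|23)=+1; (−1)^{1·0·11}·(+1)^0·(+1)^1 = +1.
v=5: a=5^2·(≡1), b=5^-2·(≡1) mod 5; (1|5)=+1, (1|5)=+1; (−1)^{2·-2·2}·(+1)^-2·(+1)^2 = +1.
v=2: v_2(a)=-3, v_2(b)=2; units ≡ 7, 7 (mod 8); ε·ε+αω+βω = 1·1+-3·0+2·0 ≡ 1  ⇒  (a,b)_2 = -1.
v=31: a=31^0·(≡6), b=31^1·(≡19) mod 31; (6|31)=-1, (19|31)=+1; (−1)^{0·1·15}·(-1)^1·(+1)^0 = -1.
(46, 31 / ℚ) ramifies at {2, 31}: a division algebra.

[2, 31]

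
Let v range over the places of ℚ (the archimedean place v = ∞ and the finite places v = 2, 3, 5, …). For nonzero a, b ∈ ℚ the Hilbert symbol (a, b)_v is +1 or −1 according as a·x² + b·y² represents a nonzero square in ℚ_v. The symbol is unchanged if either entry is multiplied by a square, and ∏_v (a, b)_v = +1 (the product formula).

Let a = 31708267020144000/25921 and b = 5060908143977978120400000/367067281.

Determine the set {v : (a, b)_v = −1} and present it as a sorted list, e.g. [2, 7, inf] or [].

[2, 11, 13, 29, 43, 47]

Mod squares: a ≡ 3190, b ≡ 251432610. Check v ∈ {∞, 2, 3, 5, 7, 11, 13, 17, 23, 29, 43, 47}.
v=3: a=3^2·(≡1), b=3^7·(≡2) mod 3; (1|3)=+1, (2|3)=-1; (−1)^{2·7·1}·(+1)^7·(-1)^2 = +1.
v=23: a=23^-2·(≡9), b=23^-2·(≡19) mod 23; (9|23)=+1, (19|23)=-1; (−1)^{-2·-2·11}·(+1)^-2·(-1)^-2 = +1.
v=17: a=17^0·(≡11), b=17^-2·(≡8) mod 17; (11|17)=-1, (8|17)=+1; (−1)^{0·-2·8}·(-1)^-2·(+1)^0 = +1.
v=2: v_2(a)=7, v_2(b)=7; units ≡ 3, 1 (mod 8); ε·ε+αω+βω = 1·0+7·0+7·1 ≡ 1  ⇒  (a,b)_2 = -1.
v=5: a=5^3·(≡2), b=5^5·(≡3) mod 5; (2|5)=-1, (3|5)=-1; (−1)^{3·5·2}·(-1)^5·(-1)^3 = +1.
v=43: a=43^2·(≡18), b=43^3·(≡16) mod 43; (18|43)=-1, (16|43)=+1; (−1)^{2·3·21}·(-1)^3·(+1)^2 = -1.
v=47: a=47^2·(≡5), b=47^3·(≡39) mod 47; (5|47)=-1, (39|47)=-1; (−1)^{2·3·23}·(-1)^3·(-1)^2 = -1.
v=7: a=7^-2·(≡5), b=7^-4·(≡2) mod 7; (5|7)=-1, (2|7)=+1; (−1)^{-2·-4·3}·(-1)^-4·(+1)^-2 = +1.
v=29: a=29^1·(≡25), b=29^1·(≡3) mod 29; (25|29)=+1, (3|29)=-1; (−1)^{1·1·14}·(+1)^1·(-1)^1 = -1.
v=∞: 3190 > 0 and 251432610 > 0  ⇒  (a,b)_∞ = +1.
v=11: a=11^1·(≡9), b=11^1·(≡9) mod 11; (9|11)=+1, (9|11)=+1; (−1)^{1·1·5}·(+1)^1·(+1)^1 = -1.
v=13: a=13^2·(≡5), b=13^3·(≡4) mod 13; (5|13)=-1, (4|13)=+1; (−1)^{2·3·6}·(-1)^3·(+1)^2 = -1.
(3190, 251432610 / ℚ) ramifies at {2, 11, 13, 29, 43, 47}: a division algebra.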